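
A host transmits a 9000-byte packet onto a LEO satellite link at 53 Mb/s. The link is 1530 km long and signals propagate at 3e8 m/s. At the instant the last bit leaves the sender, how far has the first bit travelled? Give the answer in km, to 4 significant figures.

407.5 km

t_tx = L/R = 72000/53000000 = 0.00135849 s.
Distance = s × t_tx = 300000000 × 0.00135849 = 407.5 km.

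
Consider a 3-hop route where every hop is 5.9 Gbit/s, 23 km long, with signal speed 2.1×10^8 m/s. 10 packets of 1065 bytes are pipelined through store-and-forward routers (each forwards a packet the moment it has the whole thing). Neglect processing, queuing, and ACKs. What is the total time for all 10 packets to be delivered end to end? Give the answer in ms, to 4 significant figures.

0.3459 ms

Per-hop transmission t_tx = L/R = 8520/5900000000 = 0.00144407 ms.
Per-hop propagation t_prop = 23000/210000000 = 0.109524 ms.
Pipeline fill: first packet needs 3·t_tx to clear all hops; remaining 9 packets each add one t_tx.
Total = (3+10-1)·t_tx + 3·t_prop = 12·0.00144407 + 3·0.109524 = 0.3459 ms.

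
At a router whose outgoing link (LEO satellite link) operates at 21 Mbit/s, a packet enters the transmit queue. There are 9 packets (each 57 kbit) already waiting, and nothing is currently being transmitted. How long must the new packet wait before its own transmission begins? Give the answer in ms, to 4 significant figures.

24.43 ms

Each queued packet: L/R = 57000/21000000 = 2.71429 ms.
9 queued → 24.4286 ms.
Queuing delay = 24.43 ms.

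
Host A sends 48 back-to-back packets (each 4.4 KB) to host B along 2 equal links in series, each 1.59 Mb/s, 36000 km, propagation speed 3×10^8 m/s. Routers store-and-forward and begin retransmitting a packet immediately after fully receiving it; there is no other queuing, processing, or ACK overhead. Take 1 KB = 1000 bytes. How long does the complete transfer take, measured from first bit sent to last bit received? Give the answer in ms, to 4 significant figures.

Per-hop transmission t_tx = L/R = 35200/1590000 = 22.1384 ms.
Per-hop propagation t_prop = 36000000/300000000 = 120 ms.
Pipeline fill: first packet needs 2·t_tx to clear all hops; remaining 47 packets each add one t_tx.
Total = (2+48-1)·t_tx + 2·t_prop = 49·22.1384 + 2·120 = 1325 ms.

1325 ms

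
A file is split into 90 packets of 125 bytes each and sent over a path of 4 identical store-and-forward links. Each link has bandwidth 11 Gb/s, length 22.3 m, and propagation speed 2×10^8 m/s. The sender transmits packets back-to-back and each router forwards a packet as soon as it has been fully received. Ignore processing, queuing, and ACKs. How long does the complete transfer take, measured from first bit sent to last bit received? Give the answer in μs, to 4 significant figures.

8.901 μs

Per-hop transmission t_tx = L/R = 1000/11000000000 = 0.0909091 μs.
Per-hop propagation t_prop = 22.3/200000000 = 0.1115 μs.
Pipeline fill: first packet needs 4·t_tx to clear all hops; remaining 89 packets each add one t_tx.
Total = (4+90-1)·t_tx + 4·t_prop = 93·0.0909091 + 4·0.1115 = 8.901 μs.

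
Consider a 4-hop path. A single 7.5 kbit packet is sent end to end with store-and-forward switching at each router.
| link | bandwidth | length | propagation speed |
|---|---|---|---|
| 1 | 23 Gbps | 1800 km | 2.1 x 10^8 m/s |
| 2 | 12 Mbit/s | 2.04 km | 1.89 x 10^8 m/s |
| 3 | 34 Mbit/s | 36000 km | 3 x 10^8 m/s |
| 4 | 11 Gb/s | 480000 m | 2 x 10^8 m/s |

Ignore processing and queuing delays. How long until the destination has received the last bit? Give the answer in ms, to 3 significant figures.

L = 7500 bits.
Transmission delays (L/R per hop): 0.000326087, 0.625, 0.220588, 0.000681818 ms; sum = 0.846596 ms.
Propagation delays (d/s per hop): 8.57143, 0.0107937, 120, 2.4 ms; sum = 130.982 ms.
End-to-end = 132 ms.

132 ms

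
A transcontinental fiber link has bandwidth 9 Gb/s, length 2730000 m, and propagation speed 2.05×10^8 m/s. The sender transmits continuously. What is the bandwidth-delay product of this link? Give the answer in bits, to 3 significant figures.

Propagation delay = 2730000 / 2.05e+08 = 0.0133171 s.
BDP = R × t_prop = 9000000000 × 0.0133171 = 119854000 bits.

120000000 bits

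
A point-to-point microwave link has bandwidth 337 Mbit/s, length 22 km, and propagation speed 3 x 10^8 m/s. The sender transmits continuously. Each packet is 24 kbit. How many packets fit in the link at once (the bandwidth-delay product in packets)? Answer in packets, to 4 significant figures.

1.030 packets

Propagation delay = 22000 / 300000000 = 7.33333e-05 s.
BDP = R × t_prop = 337000000 × 7.33333e-05 = 24713.3 bits.
In packets of 24000 bits: 1.030 packets.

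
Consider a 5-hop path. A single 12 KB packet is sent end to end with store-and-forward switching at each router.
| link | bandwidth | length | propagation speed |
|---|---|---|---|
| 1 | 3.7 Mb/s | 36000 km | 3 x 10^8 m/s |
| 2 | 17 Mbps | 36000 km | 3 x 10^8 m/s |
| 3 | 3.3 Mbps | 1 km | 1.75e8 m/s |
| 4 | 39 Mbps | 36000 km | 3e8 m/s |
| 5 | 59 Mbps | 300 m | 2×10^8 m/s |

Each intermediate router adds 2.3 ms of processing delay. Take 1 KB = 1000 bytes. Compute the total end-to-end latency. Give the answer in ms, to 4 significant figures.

L = 96000 bits.
Transmission delays (L/R per hop): 25.9459, 5.64706, 29.0909, 2.46154, 1.62712 ms; sum = 64.7726 ms.
Propagation delays (d/s per hop): 120, 120, 0.00571429, 120, 0.0015 ms; sum = 360.007 ms.
Processing at 4 router(s): 4 × 2.3 ms = 9.2 ms.
End-to-end = 434.0 ms.

434.0 ms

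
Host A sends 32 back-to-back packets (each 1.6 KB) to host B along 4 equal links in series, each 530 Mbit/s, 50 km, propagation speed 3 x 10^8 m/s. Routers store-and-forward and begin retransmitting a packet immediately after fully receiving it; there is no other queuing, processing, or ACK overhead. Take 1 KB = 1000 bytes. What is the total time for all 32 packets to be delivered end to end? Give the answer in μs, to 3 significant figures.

Per-hop transmission t_tx = L/R = 12800/530000000 = 24.1509 μs.
Per-hop propagation t_prop = 50000/300000000 = 166.667 μs.
Pipeline fill: first packet needs 4·t_tx to clear all hops; remaining 31 packets each add one t_tx.
Total = (4+32-1)·t_tx + 4·t_prop = 35·24.1509 + 4·166.667 = 1510 μs.

1510 μs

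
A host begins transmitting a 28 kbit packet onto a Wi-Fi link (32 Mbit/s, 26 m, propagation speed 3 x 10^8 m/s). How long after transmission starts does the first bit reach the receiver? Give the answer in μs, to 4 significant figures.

0.08667 μs

First bit experiences only propagation delay: d/s = 26/300000000 = 0.08667 μs.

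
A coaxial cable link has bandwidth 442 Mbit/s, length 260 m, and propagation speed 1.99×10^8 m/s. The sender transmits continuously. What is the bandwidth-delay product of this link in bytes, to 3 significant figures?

72.2 bytes

Propagation delay = 260 / 199000000 = 1.30653e-06 s.
BDP = R × t_prop = 442000000 × 1.30653e-06 = 577.487 bits.
In bytes: 577.487/8 = 72.2 bytes.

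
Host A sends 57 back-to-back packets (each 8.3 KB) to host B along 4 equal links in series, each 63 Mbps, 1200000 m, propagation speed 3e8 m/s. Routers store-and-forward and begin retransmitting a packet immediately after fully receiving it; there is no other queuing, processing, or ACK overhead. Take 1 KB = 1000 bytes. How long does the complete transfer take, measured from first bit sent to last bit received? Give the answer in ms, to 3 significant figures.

79.2 ms

Per-hop transmission t_tx = L/R = 66400/63000000 = 1.05397 ms.
Per-hop propagation t_prop = 1200000/300000000 = 4 ms.
Pipeline fill: first packet needs 4·t_tx to clear all hops; remaining 56 packets each add one t_tx.
Total = (4+57-1)·t_tx + 4·t_prop = 60·1.05397 + 4·4 = 79.2 ms.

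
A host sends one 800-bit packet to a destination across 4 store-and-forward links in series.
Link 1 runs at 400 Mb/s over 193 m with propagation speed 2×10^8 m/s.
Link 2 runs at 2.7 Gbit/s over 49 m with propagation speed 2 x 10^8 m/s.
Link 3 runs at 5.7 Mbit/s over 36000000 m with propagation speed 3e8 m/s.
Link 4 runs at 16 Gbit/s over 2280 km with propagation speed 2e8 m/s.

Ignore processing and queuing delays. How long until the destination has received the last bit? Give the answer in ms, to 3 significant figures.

132 ms

Transmission delays (L/R per hop): 0.002, 0.000296296, 0.140351, 5e-05 ms; sum = 0.142697 ms.
Propagation delays (d/s per hop): 0.000965, 0.000245, 120, 11.4 ms; sum = 131.401 ms.
End-to-end = 132 ms.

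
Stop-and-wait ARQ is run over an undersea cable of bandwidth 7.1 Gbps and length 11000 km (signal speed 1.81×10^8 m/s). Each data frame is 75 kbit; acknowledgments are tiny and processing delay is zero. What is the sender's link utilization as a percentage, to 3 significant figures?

t_tx = L/R = 75000/7100000000 = 1.05634e-05 s.
t_prop = 11000000/181000000 = 0.0607735 s; RTT = 0.121547 s.
Cycle = t_tx + RTT = 0.121558 s.
Utilization = t_tx / cycle = 1.05634e-05/0.121558 = 0.00869 %.

0.00869 %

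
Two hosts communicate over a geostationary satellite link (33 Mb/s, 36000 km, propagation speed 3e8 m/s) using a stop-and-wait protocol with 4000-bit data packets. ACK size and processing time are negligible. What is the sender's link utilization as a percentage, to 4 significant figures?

t_tx = L/R = 4000/33000000 = 0.000121212 s.
t_prop = 36000000/300000000 = 0.12 s; RTT = 0.24 s.
Cycle = t_tx + RTT = 0.240121 s.
Utilization = t_tx / cycle = 0.000121212/0.240121 = 0.05048 %.

0.05048 %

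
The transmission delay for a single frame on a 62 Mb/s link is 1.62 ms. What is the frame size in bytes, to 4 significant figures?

L = R × t_tx = 62000000 b/s × 0.00162 s = 100440 bits.
In bytes: 100440 / 8 = 12560 bytes.

12560 bytes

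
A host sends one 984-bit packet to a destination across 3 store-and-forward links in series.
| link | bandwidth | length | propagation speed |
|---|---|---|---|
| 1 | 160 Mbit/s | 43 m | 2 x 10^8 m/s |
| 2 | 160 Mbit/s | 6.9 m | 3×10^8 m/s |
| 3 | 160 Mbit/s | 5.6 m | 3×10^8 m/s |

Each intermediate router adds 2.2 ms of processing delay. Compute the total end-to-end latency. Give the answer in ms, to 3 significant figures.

4.42 ms

Transmission delay per hop = L/R = 984/160000000 = 0.00615 ms; 3 hops → 0.01845 ms.
Propagation delays (d/s per hop): 0.000215, 2.3e-05, 1.86667e-05 ms; sum = 0.000256667 ms.
Processing at 2 router(s): 2 × 2.2 ms = 4.4 ms.
End-to-end = 4.42 ms.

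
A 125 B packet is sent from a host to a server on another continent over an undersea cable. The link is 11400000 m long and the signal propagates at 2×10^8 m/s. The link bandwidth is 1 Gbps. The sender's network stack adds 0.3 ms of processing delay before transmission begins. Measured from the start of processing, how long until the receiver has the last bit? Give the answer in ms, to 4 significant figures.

L = 125 × 8 = 1000 bits.
Transmission delay = L/R = 1000 / 1000000000 = 0.001 ms.
Propagation delay = d/s = 11400000 m / 200000000 m/s = 57 ms.
Plus processing delay 0.3 ms = 0.3 ms.
Total = 57.30 ms.

57.30 ms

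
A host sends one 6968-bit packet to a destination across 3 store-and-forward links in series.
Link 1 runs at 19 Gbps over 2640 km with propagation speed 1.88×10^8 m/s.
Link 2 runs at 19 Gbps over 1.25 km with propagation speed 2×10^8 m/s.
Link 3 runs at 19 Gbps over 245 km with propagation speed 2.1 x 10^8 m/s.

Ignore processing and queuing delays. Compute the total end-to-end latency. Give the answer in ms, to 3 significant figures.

Transmission delay per hop = L/R = 6968/19000000000 = 0.000366737 ms; 3 hops → 0.00110021 ms.
Propagation delays (d/s per hop): 14.0426, 0.00625, 1.16667 ms; sum = 15.2155 ms.
End-to-end = 15.2 ms.

15.2 ms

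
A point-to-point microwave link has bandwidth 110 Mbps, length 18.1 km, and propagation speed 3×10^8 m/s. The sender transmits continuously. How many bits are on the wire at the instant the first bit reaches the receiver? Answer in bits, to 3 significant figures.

6640 bits

Propagation delay = 18100 / 300000000 = 6.03333e-05 s.
BDP = R × t_prop = 110000000 × 6.03333e-05 = 6636.67 bits.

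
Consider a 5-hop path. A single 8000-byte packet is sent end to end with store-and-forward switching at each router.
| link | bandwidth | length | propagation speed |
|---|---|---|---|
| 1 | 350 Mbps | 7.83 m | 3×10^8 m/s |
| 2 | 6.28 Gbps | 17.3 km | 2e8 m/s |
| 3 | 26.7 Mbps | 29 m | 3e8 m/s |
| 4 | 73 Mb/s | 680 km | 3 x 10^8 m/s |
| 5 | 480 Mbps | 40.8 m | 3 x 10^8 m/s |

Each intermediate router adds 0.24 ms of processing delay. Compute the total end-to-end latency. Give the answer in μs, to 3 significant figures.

L = 8000 × 8 = 64000 bits.
Transmission delays (L/R per hop): 182.857, 10.1911, 2397, 876.712, 133.333 μs; sum = 3600.1 μs.
Propagation delays (d/s per hop): 0.0261, 86.5, 0.0966667, 2266.67, 0.136 μs; sum = 2353.43 μs.
Processing at 4 router(s): 4 × 0.24 ms = 960 μs.
End-to-end = 6910 μs.

6910 μs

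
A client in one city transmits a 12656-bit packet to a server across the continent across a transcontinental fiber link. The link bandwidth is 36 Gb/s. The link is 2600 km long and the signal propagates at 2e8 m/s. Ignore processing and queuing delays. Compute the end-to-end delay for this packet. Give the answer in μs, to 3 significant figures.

13000 μs

Transmission delay = L/R = 12656 / 36000000000 = 0.351556 μs.
Propagation delay = d/s = 2600000 m / 200000000 m/s = 13000 μs.
Total = 13000 μs.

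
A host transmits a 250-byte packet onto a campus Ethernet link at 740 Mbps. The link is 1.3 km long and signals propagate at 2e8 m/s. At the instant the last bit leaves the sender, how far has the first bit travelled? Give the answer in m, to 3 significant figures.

t_tx = L/R = 2000/740000000 = 2.7027e-06 s.
Distance = s × t_tx = 200000000 × 2.7027e-06 = 541 m.

541 m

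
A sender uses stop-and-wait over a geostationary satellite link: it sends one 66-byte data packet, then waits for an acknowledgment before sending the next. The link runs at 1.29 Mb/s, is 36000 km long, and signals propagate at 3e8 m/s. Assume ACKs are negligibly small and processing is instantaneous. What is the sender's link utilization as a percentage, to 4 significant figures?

0.1703 %

t_tx = L/R = 528/1290000 = 0.000409302 s.
t_prop = 36000000/300000000 = 0.12 s; RTT = 0.24 s.
Cycle = t_tx + RTT = 0.240409 s.
Utilization = t_tx / cycle = 0.000409302/0.240409 = 0.1703 %.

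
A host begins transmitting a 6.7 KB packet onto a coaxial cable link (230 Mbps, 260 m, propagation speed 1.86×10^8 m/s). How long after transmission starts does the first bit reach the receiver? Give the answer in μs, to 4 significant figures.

First bit experiences only propagation delay: d/s = 260/186000000 = 1.398 μs.

1.398 μs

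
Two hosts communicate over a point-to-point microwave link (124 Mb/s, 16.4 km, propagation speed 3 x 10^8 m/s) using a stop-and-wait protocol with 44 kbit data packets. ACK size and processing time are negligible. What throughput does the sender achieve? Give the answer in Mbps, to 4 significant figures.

t_tx = L/R = 44000/124000000 = 0.000354839 s.
t_prop = 16400/300000000 = 5.46667e-05 s; RTT = 0.000109333 s.
Cycle = t_tx + RTT = 0.000464172 s.
Throughput = L / cycle = 44000 / 0.000464172 = 94.79 Mbps.

94.79 Mbps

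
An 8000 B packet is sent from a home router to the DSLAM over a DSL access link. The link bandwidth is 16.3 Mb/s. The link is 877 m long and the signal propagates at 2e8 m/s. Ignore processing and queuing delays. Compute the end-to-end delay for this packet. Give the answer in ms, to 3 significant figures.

3.93 ms

L = 8000 × 8 = 64000 bits.
Transmission delay = L/R = 64000 / 16300000 = 3.92638 ms.
Propagation delay = d/s = 877 m / 200000000 m/s = 0.004385 ms.
Total = 3.93 ms.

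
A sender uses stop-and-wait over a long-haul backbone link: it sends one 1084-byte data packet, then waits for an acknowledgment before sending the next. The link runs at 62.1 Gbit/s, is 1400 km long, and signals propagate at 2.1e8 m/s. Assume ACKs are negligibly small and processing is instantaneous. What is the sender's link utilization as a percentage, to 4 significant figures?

t_tx = L/R = 8672/62100000000 = 1.39646e-07 s.
t_prop = 1400000/210000000 = 0.00666667 s; RTT = 0.0133333 s.
Cycle = t_tx + RTT = 0.0133335 s.
Utilization = t_tx / cycle = 1.39646e-07/0.0133335 = 0.001047 %.

0.001047 %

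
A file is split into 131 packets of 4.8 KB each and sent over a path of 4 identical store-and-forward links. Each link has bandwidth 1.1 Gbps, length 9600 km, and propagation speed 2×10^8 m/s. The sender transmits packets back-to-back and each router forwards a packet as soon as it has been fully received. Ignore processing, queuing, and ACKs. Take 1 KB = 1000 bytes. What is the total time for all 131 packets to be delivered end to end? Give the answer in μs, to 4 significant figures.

196700 μs

Per-hop transmission t_tx = L/R = 38400/1100000000 = 34.9091 μs.
Per-hop propagation t_prop = 9600000/200000000 = 48000 μs.
Pipeline fill: first packet needs 4·t_tx to clear all hops; remaining 130 packets each add one t_tx.
Total = (4+131-1)·t_tx + 4·t_prop = 134·34.9091 + 4·48000 = 196700 μs.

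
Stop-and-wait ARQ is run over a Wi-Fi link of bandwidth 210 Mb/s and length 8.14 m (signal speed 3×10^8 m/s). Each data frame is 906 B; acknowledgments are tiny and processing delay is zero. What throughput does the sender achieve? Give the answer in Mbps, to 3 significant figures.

210 Mbps

t_tx = L/R = 7248/210000000 = 3.45143e-05 s.
t_prop = 8.14/300000000 = 2.71333e-08 s; RTT = 5.42667e-08 s.
Cycle = t_tx + RTT = 3.45686e-05 s.
Throughput = L / cycle = 7248 / 3.45686e-05 = 210 Mbps.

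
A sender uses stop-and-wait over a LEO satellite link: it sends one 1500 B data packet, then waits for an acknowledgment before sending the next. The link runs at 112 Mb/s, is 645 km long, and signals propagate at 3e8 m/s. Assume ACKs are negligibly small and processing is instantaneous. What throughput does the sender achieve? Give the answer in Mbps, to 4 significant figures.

t_tx = L/R = 12000/112000000 = 0.000107143 s.
t_prop = 645000/300000000 = 0.00215 s; RTT = 0.0043 s.
Cycle = t_tx + RTT = 0.00440714 s.
Throughput = L / cycle = 12000 / 0.00440714 = 2.723 Mbps.

2.723 Mbps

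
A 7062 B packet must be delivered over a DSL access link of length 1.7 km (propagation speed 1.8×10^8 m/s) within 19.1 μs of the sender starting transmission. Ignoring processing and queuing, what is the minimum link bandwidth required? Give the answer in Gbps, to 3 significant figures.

L = 56496 bits.
Propagation delay = 1700 / 180000000 = 9.44444 μs.
Transmission budget = 19.1 − 9.44444 = 9.65556 μs.
R ≥ L / t_tx = 56496 bits / 9.65556e-06 s = 5.85 Gbps.

5.85 Gbps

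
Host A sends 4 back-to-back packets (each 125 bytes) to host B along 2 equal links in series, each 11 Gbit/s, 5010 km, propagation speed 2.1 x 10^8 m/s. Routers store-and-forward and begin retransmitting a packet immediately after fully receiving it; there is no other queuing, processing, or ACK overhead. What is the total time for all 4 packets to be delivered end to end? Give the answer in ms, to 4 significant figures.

47.71 ms

Per-hop transmission t_tx = L/R = 1000/11000000000 = 9.09091e-05 ms.
Per-hop propagation t_prop = 5010000/210000000 = 23.8571 ms.
Pipeline fill: first packet needs 2·t_tx to clear all hops; remaining 3 packets each add one t_tx.
Total = (2+4-1)·t_tx + 2·t_prop = 5·9.09091e-05 + 2·23.8571 = 47.71 ms.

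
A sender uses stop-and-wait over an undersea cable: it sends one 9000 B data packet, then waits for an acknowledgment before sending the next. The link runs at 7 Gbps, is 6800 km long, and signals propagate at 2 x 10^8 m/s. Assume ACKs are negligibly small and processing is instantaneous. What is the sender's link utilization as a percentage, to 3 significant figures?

0.0151 %

t_tx = L/R = 72000/7000000000 = 1.02857e-05 s.
t_prop = 6800000/200000000 = 0.034 s; RTT = 0.068 s.
Cycle = t_tx + RTT = 0.0680103 s.
Utilization = t_tx / cycle = 1.02857e-05/0.0680103 = 0.0151 %.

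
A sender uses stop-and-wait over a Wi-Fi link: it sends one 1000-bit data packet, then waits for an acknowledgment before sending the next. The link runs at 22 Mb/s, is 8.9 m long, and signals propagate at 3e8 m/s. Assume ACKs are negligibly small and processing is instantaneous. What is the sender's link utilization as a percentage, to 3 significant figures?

99.9 %

t_tx = L/R = 1000/22000000 = 4.54545e-05 s.
t_prop = 8.9/300000000 = 2.96667e-08 s; RTT = 5.93333e-08 s.
Cycle = t_tx + RTT = 4.55139e-05 s.
Utilization = t_tx / cycle = 4.54545e-05/4.55139e-05 = 99.9 %.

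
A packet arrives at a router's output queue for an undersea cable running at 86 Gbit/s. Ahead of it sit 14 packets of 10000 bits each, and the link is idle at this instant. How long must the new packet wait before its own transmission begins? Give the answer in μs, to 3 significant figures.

Each queued packet: L/R = 10000/86000000000 = 0.116279 μs.
14 queued → 1.62791 μs.
Queuing delay = 1.63 μs.

1.63 μs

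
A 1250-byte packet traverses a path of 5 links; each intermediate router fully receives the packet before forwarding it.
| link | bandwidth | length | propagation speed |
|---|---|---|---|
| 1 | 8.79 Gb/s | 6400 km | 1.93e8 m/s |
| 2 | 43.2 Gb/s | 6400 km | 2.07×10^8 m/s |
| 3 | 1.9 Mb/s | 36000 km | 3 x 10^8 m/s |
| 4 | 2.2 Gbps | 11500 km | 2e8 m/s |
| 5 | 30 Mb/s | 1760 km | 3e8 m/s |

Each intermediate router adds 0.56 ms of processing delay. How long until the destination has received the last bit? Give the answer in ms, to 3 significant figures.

L = 1250 × 8 = 10000 bits.
Transmission delays (L/R per hop): 0.00113766, 0.000231481, 5.26316, 0.00454545, 0.333333 ms; sum = 5.60241 ms.
Propagation delays (d/s per hop): 33.1606, 30.9179, 120, 57.5, 5.86667 ms; sum = 247.445 ms.
Processing at 4 router(s): 4 × 0.56 ms = 2.24 ms.
End-to-end = 255 ms.

255 ms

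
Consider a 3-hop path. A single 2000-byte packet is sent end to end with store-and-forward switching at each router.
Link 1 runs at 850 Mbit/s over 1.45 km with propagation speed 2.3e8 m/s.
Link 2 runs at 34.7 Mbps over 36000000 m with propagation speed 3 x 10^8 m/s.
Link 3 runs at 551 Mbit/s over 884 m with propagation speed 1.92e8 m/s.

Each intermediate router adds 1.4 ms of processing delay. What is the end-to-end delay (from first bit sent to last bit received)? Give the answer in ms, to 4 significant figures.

L = 2000 × 8 = 16000 bits.
Transmission delays (L/R per hop): 0.0188235, 0.461095, 0.0290381 ms; sum = 0.508957 ms.
Propagation delays (d/s per hop): 0.00630435, 120, 0.00460417 ms; sum = 120.011 ms.
Processing at 2 router(s): 2 × 1.4 ms = 2.8 ms.
End-to-end = 123.3 ms.

123.3 ms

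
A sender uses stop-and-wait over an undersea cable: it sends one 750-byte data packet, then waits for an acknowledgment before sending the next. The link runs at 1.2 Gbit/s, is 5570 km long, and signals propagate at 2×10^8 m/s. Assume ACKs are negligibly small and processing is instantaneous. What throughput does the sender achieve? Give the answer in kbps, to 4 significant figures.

t_tx = L/R = 6000/1200000000 = 5e-06 s.
t_prop = 5570000/200000000 = 0.02785 s; RTT = 0.0557 s.
Cycle = t_tx + RTT = 0.055705 s.
Throughput = L / cycle = 6000 / 0.055705 = 107.7 kbps.

107.7 kbps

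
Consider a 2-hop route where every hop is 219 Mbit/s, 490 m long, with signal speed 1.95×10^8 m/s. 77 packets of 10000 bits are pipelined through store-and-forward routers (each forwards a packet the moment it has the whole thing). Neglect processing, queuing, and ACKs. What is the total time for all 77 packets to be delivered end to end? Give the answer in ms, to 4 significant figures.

3.567 ms

Per-hop transmission t_tx = L/R = 10000/219000000 = 0.0456621 ms.
Per-hop propagation t_prop = 490/195000000 = 0.00251282 ms.
Pipeline fill: first packet needs 2·t_tx to clear all hops; remaining 76 packets each add one t_tx.
Total = (2+77-1)·t_tx + 2·t_prop = 78·0.0456621 + 2·0.00251282 = 3.567 ms.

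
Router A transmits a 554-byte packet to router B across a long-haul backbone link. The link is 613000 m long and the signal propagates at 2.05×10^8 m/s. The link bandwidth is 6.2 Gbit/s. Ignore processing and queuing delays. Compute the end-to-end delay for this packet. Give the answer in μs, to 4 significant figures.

2991 μs

L = 554 × 8 = 4432 bits.
Transmission delay = L/R = 4432 / 6200000000 = 0.714839 μs.
Propagation delay = d/s = 613000 m / 2.05e+08 m/s = 2990.24 μs.
Total = 2991 μs.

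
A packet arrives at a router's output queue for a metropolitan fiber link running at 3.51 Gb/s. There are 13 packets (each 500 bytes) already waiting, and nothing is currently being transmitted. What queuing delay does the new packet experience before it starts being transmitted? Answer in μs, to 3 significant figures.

Each queued packet: L/R = 4000/3510000000 = 1.1396 μs.
13 queued → 14.8148 μs.
Queuing delay = 14.8 μs.

14.8 μs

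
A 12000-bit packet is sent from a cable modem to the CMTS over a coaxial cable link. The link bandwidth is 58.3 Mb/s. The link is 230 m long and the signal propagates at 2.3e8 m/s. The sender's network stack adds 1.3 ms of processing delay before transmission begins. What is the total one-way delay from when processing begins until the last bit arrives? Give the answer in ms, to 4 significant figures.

1.507 ms

Transmission delay = L/R = 12000 / 58300000 = 0.205832 ms.
Propagation delay = d/s = 230 m / 2.3e+08 m/s = 0.001 ms.
Plus processing delay 1.3 ms = 1.3 ms.
Total = 1.507 ms.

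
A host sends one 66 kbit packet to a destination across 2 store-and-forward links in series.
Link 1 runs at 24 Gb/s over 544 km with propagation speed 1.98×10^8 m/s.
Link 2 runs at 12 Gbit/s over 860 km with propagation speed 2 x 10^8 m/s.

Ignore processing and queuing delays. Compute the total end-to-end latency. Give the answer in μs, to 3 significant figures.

7060 μs

L = 66000 bits.
Transmission delays (L/R per hop): 2.75, 5.5 μs; sum = 8.25 μs.
Propagation delays (d/s per hop): 2747.47, 4300 μs; sum = 7047.47 μs.
End-to-end = 7060 μs.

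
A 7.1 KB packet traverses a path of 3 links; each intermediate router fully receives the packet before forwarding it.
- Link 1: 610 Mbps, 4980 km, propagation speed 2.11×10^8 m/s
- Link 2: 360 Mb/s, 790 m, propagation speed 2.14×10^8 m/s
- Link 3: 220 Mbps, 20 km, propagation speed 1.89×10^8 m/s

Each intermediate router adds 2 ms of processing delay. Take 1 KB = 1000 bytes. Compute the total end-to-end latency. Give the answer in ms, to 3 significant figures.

L = 56800 bits.
Transmission delays (L/R per hop): 0.0931148, 0.157778, 0.258182 ms; sum = 0.509074 ms.
Propagation delays (d/s per hop): 23.6019, 0.00369159, 0.10582 ms; sum = 23.7114 ms.
Processing at 2 router(s): 2 × 2 ms = 4 ms.
End-to-end = 28.2 ms.

28.2 ms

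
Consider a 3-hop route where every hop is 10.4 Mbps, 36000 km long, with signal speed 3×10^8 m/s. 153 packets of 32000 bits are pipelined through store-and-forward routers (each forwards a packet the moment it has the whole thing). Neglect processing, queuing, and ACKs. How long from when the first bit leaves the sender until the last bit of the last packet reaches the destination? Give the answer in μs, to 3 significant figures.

Per-hop transmission t_tx = L/R = 32000/10400000 = 3076.92 μs.
Per-hop propagation t_prop = 36000000/300000000 = 120000 μs.
Pipeline fill: first packet needs 3·t_tx to clear all hops; remaining 152 packets each add one t_tx.
Total = (3+153-1)·t_tx + 3·t_prop = 155·3076.92 + 3·120000 = 837000 μs.

837000 μs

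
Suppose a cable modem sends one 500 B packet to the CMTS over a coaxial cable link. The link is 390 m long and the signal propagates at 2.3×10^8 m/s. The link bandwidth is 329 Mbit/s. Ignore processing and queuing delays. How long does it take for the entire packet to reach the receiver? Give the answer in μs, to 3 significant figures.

13.9 μs

L = 500 × 8 = 4000 bits.
Transmission delay = L/R = 4000 / 329000000 = 12.1581 μs.
Propagation delay = d/s = 390 m / 2.3e+08 m/s = 1.69565 μs.
Total = 13.9 μs.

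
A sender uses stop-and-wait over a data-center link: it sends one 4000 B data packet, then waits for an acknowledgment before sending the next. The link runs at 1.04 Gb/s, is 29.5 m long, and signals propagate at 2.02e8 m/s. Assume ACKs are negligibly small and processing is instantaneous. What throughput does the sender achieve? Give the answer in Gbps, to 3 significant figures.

1.03 Gbps

t_tx = L/R = 32000/1040000000 = 3.07692e-05 s.
t_prop = 29.5/202000000 = 1.4604e-07 s; RTT = 2.92079e-07 s.
Cycle = t_tx + RTT = 3.10613e-05 s.
Throughput = L / cycle = 32000 / 3.10613e-05 = 1.03 Gbps.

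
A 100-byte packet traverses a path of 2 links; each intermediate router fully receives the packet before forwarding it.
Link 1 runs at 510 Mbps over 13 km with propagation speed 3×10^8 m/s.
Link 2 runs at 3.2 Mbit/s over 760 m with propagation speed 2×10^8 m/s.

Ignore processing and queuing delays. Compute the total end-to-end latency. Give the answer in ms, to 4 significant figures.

0.2987 ms

L = 100 × 8 = 800 bits.
Transmission delays (L/R per hop): 0.00156863, 0.25 ms; sum = 0.251569 ms.
Propagation delays (d/s per hop): 0.0433333, 0.0038 ms; sum = 0.0471333 ms.
End-to-end = 0.2987 ms.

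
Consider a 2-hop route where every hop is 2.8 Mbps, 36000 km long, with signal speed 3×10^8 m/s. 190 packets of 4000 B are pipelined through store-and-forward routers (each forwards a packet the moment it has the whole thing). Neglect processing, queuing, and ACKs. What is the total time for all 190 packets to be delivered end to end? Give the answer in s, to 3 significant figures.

Per-hop transmission t_tx = L/R = 32000/2800000 = 0.0114286 s.
Per-hop propagation t_prop = 36000000/300000000 = 0.12 s.
Pipeline fill: first packet needs 2·t_tx to clear all hops; remaining 189 packets each add one t_tx.
Total = (2+190-1)·t_tx + 2·t_prop = 191·0.0114286 + 2·0.12 = 2.42 s.

2.42 s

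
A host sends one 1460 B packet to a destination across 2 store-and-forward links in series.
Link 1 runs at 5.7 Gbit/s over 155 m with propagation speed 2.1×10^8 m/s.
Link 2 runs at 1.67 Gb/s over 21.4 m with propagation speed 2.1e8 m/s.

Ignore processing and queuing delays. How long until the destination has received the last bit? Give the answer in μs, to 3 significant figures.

9.88 μs

L = 1460 × 8 = 11680 bits.
Transmission delays (L/R per hop): 2.04912, 6.99401 μs; sum = 9.04313 μs.
Propagation delays (d/s per hop): 0.738095, 0.101905 μs; sum = 0.84 μs.
End-to-end = 9.88 μs.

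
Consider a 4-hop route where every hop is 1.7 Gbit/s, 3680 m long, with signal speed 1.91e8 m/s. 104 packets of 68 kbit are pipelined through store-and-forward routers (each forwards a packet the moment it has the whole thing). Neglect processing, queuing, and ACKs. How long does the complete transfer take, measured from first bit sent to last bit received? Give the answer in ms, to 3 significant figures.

Per-hop transmission t_tx = L/R = 68000/1700000000 = 0.04 ms.
Per-hop propagation t_prop = 3680/191000000 = 0.019267 ms.
Pipeline fill: first packet needs 4·t_tx to clear all hops; remaining 103 packets each add one t_tx.
Total = (4+104-1)·t_tx + 4·t_prop = 107·0.04 + 4·0.019267 = 4.36 ms.

4.36 ms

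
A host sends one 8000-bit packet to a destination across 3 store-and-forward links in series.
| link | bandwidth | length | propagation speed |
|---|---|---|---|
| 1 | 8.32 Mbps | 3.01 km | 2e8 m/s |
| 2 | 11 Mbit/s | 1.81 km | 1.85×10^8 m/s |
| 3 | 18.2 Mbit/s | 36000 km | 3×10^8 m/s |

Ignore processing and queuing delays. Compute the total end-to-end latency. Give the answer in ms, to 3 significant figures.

Transmission delays (L/R per hop): 0.961538, 0.727273, 0.43956 ms; sum = 2.12837 ms.
Propagation delays (d/s per hop): 0.01505, 0.00978378, 120 ms; sum = 120.025 ms.
End-to-end = 122 ms.

122 ms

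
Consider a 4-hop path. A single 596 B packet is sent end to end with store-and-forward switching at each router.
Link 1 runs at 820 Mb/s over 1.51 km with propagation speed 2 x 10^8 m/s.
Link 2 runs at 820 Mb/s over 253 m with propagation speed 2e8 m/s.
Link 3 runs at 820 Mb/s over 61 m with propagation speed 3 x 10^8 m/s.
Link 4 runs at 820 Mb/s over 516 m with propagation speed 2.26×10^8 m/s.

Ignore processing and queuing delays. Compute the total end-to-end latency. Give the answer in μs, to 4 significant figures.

L = 596 × 8 = 4768 bits.
Transmission delay per hop = L/R = 4768/820000000 = 5.81463 μs; 4 hops → 23.2585 μs.
Propagation delays (d/s per hop): 7.55, 1.265, 0.203333, 2.28319 μs; sum = 11.3015 μs.
End-to-end = 34.56 μs.

34.56 μs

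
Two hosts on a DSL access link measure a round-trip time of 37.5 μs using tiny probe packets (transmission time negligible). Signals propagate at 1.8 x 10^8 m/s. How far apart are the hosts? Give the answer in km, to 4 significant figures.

3.375 km

One-way propagation = RTT/2 = 18.75 μs.
d = s × t = 180000000 × 1.875e-05 = 3.375 km.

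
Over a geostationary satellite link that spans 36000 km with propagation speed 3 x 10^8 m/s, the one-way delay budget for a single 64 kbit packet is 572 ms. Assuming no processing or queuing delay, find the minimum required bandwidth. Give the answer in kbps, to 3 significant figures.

142 kbps

Propagation delay = 36000000 / 300000000 = 120 ms.
Transmission budget = 572 − 120 = 452 ms.
R ≥ L / t_tx = 64000 bits / 0.452 s = 142 kbps.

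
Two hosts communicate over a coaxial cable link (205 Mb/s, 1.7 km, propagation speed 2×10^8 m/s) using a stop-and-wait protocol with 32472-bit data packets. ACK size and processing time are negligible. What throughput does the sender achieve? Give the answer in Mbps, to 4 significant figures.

185.1 Mbps

t_tx = L/R = 32472/205000000 = 0.0001584 s.
t_prop = 1700/200000000 = 8.5e-06 s; RTT = 1.7e-05 s.
Cycle = t_tx + RTT = 0.0001754 s.
Throughput = L / cycle = 32472 / 0.0001754 = 185.1 Mbps.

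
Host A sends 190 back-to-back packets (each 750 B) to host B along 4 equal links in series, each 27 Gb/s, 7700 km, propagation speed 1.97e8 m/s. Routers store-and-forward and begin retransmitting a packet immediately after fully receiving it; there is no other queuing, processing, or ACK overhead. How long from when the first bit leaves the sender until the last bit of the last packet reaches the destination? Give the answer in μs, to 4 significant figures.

156400 μs

Per-hop transmission t_tx = L/R = 6000/27000000000 = 0.222222 μs.
Per-hop propagation t_prop = 7700000/197000000 = 39086.3 μs.
Pipeline fill: first packet needs 4·t_tx to clear all hops; remaining 189 packets each add one t_tx.
Total = (4+190-1)·t_tx + 4·t_prop = 193·0.222222 + 4·39086.3 = 156400 μs.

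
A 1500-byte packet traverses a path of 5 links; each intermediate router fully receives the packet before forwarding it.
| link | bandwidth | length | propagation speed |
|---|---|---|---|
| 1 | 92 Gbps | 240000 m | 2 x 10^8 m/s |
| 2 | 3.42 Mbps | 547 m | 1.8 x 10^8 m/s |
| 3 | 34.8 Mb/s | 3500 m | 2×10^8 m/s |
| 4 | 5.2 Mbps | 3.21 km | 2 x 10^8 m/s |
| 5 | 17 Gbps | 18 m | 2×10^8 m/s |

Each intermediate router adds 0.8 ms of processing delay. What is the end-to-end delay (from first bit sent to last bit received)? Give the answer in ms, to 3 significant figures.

10.6 ms

L = 1500 × 8 = 12000 bits.
Transmission delays (L/R per hop): 0.000130435, 3.50877, 0.344828, 2.30769, 0.000705882 ms; sum = 6.16213 ms.
Propagation delays (d/s per hop): 1.2, 0.00303889, 0.0175, 0.01605, 9e-05 ms; sum = 1.23668 ms.
Processing at 4 router(s): 4 × 0.8 ms = 3.2 ms.
End-to-end = 10.6 ms.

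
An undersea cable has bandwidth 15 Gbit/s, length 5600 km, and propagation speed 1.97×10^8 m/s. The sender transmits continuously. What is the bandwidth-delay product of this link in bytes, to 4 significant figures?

53300000 bytes

Propagation delay = 5600000 / 197000000 = 0.0284264 s.
BDP = R × t_prop = 15000000000 × 0.0284264 = 426396000 bits.
In bytes: 426396000/8 = 53300000 bytes.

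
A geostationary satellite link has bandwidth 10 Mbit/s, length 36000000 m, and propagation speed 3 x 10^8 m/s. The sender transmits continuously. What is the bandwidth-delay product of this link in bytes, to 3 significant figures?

Propagation delay = 36000000 / 300000000 = 0.12 s.
BDP = R × t_prop = 10000000 × 0.12 = 1200000 bits.
In bytes: 1200000/8 = 150000 bytes.

150000 bytes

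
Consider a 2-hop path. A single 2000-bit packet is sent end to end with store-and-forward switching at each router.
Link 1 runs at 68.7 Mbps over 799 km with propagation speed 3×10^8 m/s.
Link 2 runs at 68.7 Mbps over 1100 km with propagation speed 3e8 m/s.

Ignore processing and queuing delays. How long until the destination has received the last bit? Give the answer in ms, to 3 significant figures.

6.39 ms

Transmission delay per hop = L/R = 2000/68700000 = 0.0291121 ms; 2 hops → 0.0582242 ms.
Propagation delays (d/s per hop): 2.66333, 3.66667 ms; sum = 6.33 ms.
End-to-end = 6.39 ms.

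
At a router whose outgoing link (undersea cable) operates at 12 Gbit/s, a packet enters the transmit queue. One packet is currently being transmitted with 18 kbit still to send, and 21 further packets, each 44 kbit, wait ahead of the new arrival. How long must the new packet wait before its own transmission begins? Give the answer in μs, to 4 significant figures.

Each queued packet: L/R = 44000/12000000000 = 3.66667 μs.
21 queued → 77 μs.
Plus remaining 18000 bits of current packet: 1.5 μs.
Queuing delay = 78.50 μs.

78.50 μs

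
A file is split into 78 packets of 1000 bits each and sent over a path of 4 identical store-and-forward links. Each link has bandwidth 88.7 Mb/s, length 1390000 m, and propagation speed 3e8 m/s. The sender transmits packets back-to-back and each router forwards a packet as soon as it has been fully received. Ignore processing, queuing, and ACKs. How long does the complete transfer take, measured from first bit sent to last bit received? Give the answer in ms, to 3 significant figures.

Per-hop transmission t_tx = L/R = 1000/88700000 = 0.011274 ms.
Per-hop propagation t_prop = 1390000/300000000 = 4.63333 ms.
Pipeline fill: first packet needs 4·t_tx to clear all hops; remaining 77 packets each add one t_tx.
Total = (4+78-1)·t_tx + 4·t_prop = 81·0.011274 + 4·4.63333 = 19.4 ms.

19.4 ms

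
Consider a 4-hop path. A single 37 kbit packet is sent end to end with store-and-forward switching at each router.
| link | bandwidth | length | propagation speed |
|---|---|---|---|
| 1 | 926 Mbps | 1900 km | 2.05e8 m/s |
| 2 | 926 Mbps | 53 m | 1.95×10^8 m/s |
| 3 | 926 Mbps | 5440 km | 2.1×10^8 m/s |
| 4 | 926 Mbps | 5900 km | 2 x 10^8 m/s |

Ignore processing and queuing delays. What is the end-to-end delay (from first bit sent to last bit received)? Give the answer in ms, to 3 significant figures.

L = 37000 bits.
Transmission delay per hop = L/R = 37000/926000000 = 0.0399568 ms; 4 hops → 0.159827 ms.
Propagation delays (d/s per hop): 9.26829, 0.000271795, 25.9048, 29.5 ms; sum = 64.6733 ms.
End-to-end = 64.8 ms.

64.8 ms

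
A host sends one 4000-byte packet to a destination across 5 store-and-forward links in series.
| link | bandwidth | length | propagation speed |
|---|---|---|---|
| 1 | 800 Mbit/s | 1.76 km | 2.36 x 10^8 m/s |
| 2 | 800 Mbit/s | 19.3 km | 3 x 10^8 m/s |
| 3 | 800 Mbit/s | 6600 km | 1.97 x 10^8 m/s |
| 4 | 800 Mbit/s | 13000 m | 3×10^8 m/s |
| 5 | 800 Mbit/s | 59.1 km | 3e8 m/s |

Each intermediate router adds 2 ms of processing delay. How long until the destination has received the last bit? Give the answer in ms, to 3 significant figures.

42.0 ms

L = 4000 × 8 = 32000 bits.
Transmission delay per hop = L/R = 32000/800000000 = 0.04 ms; 5 hops → 0.2 ms.
Propagation delays (d/s per hop): 0.00745763, 0.0643333, 33.5025, 0.0433333, 0.197 ms; sum = 33.8147 ms.
Processing at 4 router(s): 4 × 2 ms = 8 ms.
End-to-end = 42.0 ms.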